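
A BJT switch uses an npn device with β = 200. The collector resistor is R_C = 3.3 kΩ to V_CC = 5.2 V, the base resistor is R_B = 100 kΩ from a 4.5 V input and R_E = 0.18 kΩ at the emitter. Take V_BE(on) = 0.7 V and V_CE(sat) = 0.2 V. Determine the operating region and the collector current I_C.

Assume active: I_B = (4.5 − 0.7)/(100 + 201×0.18) = 0.0279 mA, I_C = β·I_B = 5.58 mA.
Then V_CE = 5.2 − 5.58×3.3 − 5.61×0.18 = -14.2 V < 0.2 V — the active assumption fails.
Re-solve with V_CE = 0.2 V. KCL at the emitter: V_E/R_E = (V_BB−0.7−V_E)/R_B + (V_CC−0.2−V_E)/R_C, giving V_E = 0.265 V.
I_C = (V_CC − 0.2 − V_E)/R_C = (5 − 0.265)/3.3 = 1.43 mA.
Check: I_B = (3.8 − 0.265)/100 = 0.0354 mA, and β·I_B = 7.07 mA > I_C, confirming saturation.

saturation; I_C ≈ 1.4 mA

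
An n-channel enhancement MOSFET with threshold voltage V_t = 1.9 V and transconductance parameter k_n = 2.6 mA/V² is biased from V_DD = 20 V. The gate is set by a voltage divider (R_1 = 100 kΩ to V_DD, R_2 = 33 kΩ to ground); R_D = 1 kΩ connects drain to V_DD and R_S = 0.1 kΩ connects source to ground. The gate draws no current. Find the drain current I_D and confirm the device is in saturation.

I_D ≈ 7.2 mA

V_G = V_DD·R_2/(R_1+R_2) = 20×33/133 = 4.96 V.
Assume saturation: I_D = (k_n/2)(V_GS − V_t)² with V_GS = V_G − I_D·R_S = 4.96 − 0.1·I_D.
Substituting gives 0.013·I_D² − 1.8·I_D + 12.2 = 0, with roots I_D = 7.16 or 131 mA.
The root I_D = 131 mA gives V_GS = -8.14 V ≤ V_t, so take I_D = 7.16 mA.
Then V_GS = 4.25 V and V_DS = V_DD − I_D(R_D+R_S) = 20 − 7.16×1.1 = 12.1 V.
Saturation requires V_DS ≥ V_GS − V_t = 2.35 V; 12.1 ≥ 2.35 ✓.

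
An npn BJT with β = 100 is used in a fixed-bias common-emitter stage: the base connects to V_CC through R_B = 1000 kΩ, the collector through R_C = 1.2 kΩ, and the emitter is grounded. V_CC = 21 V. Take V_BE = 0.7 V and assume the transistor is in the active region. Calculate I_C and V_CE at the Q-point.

Base loop: V_CC = I_B·R_B + V_BE, so I_B = (21 − 0.7)/1000 kΩ = 0.0203 mA.
In the active region I_C = β·I_B = 100 × 0.0203 = 2.03 mA.
Collector loop: V_CE = V_CC − I_C·R_C = 21 − 2.03×1.2 = 18.6 V.
Since V_CE = 18.6 V > V_CE(sat) ≈ 0.2 V, the transistor is in the active region as assumed.

I_C ≈ 2 mA, V_CE ≈ 19 V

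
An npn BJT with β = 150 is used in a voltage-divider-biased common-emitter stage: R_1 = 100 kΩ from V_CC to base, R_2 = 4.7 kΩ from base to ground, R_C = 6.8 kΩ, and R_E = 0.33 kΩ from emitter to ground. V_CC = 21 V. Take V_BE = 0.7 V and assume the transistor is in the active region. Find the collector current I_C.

I_C ≈ 0.67 mA

Thevenize the base divider: V_Th = V_CC·R_2/(R_1+R_2) = 21×4.7/105 = 0.943 V, R_Th = R_1‖R_2 = 4.49 kΩ.
Base-emitter loop: V_Th = I_B·R_Th + V_BE + (β+1)I_B·R_E, so I_B = (0.943 − 0.7) / (4.49 + 151×0.33) = 0.00447 mA.
I_C = β·I_B = 150×0.00447 = 0.67 mA, and I_E = (β+1)I_B = 0.675 mA.
V_CE = V_CC − I_C·R_C − I_E·R_E = 21 − 0.67×6.8 − 0.675×0.33 = 16.2 V.
V_CE = 16.2 V > 0.2 V confirms active-region operation.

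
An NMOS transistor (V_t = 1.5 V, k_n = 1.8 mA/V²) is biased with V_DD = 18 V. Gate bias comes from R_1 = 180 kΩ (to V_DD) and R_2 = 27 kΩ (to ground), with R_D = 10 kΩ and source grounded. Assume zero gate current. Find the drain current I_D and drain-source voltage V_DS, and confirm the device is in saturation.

I_D ≈ 0.65 mA, V_DS ≈ 12 V

V_G = V_DD·R_2/(R_1+R_2) = 18×27/207 = 2.35 V. With the source grounded, V_GS = V_G = 2.35 V.
Assume saturation: I_D = (k_n/2)(V_GS − V_t)² = (1.8/2)×(2.35 − 1.5)² = 0.9×0.848² = 0.647 mA.
V_DS = V_DD − I_D·R_D = 18 − 0.647×10 = 11.5 V.
Saturation requires V_DS ≥ V_GS − V_t = 0.848 V; 11.5 ≥ 0.848 ✓.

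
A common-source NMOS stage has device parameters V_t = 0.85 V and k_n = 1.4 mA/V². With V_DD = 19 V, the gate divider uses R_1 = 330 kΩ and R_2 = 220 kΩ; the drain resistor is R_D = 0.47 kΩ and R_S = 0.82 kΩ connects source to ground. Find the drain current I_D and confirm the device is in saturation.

V_G = V_DD·R_2/(R_1+R_2) = 19×220/550 = 7.6 V.
Assume saturation: I_D = (k_n/2)(V_GS − V_t)² with V_GS = V_G − I_D·R_S = 7.6 − 0.82·I_D.
Substituting gives 0.471·I_D² − 8.75·I_D + 31.9 = 0, with roots I_D = 4.98 or 13.6 mA.
The root I_D = 13.6 mA gives V_GS = -3.56 V ≤ V_t, so take I_D = 4.98 mA.
Then V_GS = 3.52 V and V_DS = V_DD − I_D(R_D+R_S) = 19 − 4.98×1.29 = 12.6 V.
Saturation requires V_DS ≥ V_GS − V_t = 2.67 V; 12.6 ≥ 2.67 ✓.

I_D ≈ 5 mA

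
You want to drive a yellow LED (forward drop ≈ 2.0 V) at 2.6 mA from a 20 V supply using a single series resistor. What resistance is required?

The resistor drops V_S − V_D = 20 − 2.0 = 18 V at 2.6 mA.
R = 18 V / 2.6 mA = 6.92 kΩ.

R ≈ 6.9 kΩ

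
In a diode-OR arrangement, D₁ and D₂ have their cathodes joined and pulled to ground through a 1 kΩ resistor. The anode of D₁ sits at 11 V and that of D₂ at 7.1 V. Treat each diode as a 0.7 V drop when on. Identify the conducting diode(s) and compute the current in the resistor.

Assume both conduct. Then node N would need to be at both 11−0.7 = 10.3 V and 7.1−0.7 = 6.4 V, which is impossible.
Assume only D₁ conducts: V_N = 11 − 0.7 = 10.3 V, so I_R = 10.3/1 = 10.3 mA.
Check D₂: its anode-to-cathode voltage is 7.1 − 10.3 = -3.2 V < 0.7 V, so it is off. The assumption is consistent.

Only D₁ conducts; I_R ≈ 10 mA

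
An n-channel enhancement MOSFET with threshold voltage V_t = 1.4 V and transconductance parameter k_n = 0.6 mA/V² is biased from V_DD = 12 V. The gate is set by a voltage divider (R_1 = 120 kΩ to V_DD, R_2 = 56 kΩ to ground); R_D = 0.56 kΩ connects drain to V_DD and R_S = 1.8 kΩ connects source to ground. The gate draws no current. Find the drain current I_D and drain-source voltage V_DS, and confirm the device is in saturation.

I_D ≈ 0.57 mA, V_DS ≈ 11 V

V_G = V_DD·R_2/(R_1+R_2) = 12×56/176 = 3.82 V.
Assume saturation: I_D = (k_n/2)(V_GS − V_t)² with V_GS = V_G − I_D·R_S = 3.82 − 1.8·I_D.
Substituting gives 0.972·I_D² − 3.61·I_D + 1.75 = 0, with roots I_D = 0.575 or 3.14 mA.
The root I_D = 3.14 mA gives V_GS = -1.84 V ≤ V_t, so take I_D = 0.575 mA.
Then V_GS = 2.78 V and V_DS = V_DD − I_D(R_D+R_S) = 12 − 0.575×2.36 = 10.6 V.
Saturation requires V_DS ≥ V_GS − V_t = 1.38 V; 10.6 ≥ 1.38 ✓.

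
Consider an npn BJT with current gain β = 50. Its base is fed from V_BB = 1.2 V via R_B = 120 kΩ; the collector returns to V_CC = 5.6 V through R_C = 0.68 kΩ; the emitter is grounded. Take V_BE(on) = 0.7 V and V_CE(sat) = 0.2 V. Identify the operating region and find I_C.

active; I_C ≈ 0.21 mA

Assume active. Base-emitter loop: I_B = (V_BB − V_BE)/R_B = (1.2 − 0.7)/120 = 0.00417 mA.
I_C = β·I_B = 50×0.00417 = 0.208 mA.
V_CE = V_CC − I_C·R_C = 5.6 − 0.208×0.68 = 5.46 V > V_CE(sat), so the active-region assumption holds.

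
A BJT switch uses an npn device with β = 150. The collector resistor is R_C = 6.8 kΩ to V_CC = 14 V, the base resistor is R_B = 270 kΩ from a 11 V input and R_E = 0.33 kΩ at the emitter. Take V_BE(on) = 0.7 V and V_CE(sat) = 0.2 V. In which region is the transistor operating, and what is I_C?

saturation; I_C ≈ 1.9 mA

Assume active: I_B = (11 − 0.7)/(270 + 151×0.33) = 0.0322 mA, I_C = β·I_B = 4.83 mA.
Then V_CE = 14 − 4.83×6.8 − 4.86×0.33 = -20.5 V < 0.2 V — the active assumption fails.
Re-solve with V_CE = 0.2 V. KCL at the emitter: V_E/R_E = (V_BB−0.7−V_E)/R_B + (V_CC−0.2−V_E)/R_C, giving V_E = 0.65 V.
I_C = (V_CC − 0.2 − V_E)/R_C = (13.8 − 0.65)/6.8 = 1.93 mA.
Check: I_B = (10.3 − 0.65)/270 = 0.0357 mA, and β·I_B = 5.36 mA > I_C, confirming saturation.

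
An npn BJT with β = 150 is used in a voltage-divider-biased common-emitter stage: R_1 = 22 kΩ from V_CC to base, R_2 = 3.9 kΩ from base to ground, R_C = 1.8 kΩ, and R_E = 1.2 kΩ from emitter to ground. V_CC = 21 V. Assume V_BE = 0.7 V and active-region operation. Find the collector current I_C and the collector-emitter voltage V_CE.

I_C ≈ 2 mA, V_CE ≈ 15 V

Thevenize the base divider: V_Th = V_CC·R_2/(R_1+R_2) = 21×3.9/25.9 = 3.16 V, R_Th = R_1‖R_2 = 3.31 kΩ.
Base-emitter loop: V_Th = I_B·R_Th + V_BE + (β+1)I_B·R_E, so I_B = (3.16 − 0.7) / (3.31 + 151×1.2) = 0.0133 mA.
I_C = β·I_B = 150×0.0133 = 2 mA, and I_E = (β+1)I_B = 2.01 mA.
V_CE = V_CC − I_C·R_C − I_E·R_E = 21 − 2×1.8 − 2.01×1.2 = 15 V.
V_CE = 15 V > 0.2 V confirms active-region operation.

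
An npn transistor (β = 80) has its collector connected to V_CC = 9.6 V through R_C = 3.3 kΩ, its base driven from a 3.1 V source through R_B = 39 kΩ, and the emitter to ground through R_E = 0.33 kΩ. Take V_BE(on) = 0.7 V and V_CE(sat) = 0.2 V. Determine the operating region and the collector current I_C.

Assume active: I_B = (3.1 − 0.7)/(39 + 81×0.33) = 0.0365 mA, I_C = β·I_B = 2.92 mA.
Then V_CE = 9.6 − 2.92×3.3 − 2.96×0.33 = -1.02 V < 0.2 V — the active assumption fails.
Re-solve with V_CE = 0.2 V. KCL at the emitter: V_E/R_E = (V_BB−0.7−V_E)/R_B + (V_CC−0.2−V_E)/R_C, giving V_E = 0.866 V.
I_C = (V_CC − 0.2 − V_E)/R_C = (9.4 − 0.866)/3.3 = 2.59 mA.
Check: I_B = (2.4 − 0.866)/39 = 0.0393 mA, and β·I_B = 3.15 mA > I_C, confirming saturation.

saturation; I_C ≈ 2.6 mA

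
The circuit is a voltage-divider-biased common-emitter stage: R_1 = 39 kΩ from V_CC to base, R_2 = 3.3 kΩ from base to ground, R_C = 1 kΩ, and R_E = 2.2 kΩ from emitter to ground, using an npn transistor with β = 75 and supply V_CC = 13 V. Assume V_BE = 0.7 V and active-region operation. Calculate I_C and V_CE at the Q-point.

Thevenize the base divider: V_Th = V_CC·R_2/(R_1+R_2) = 13×3.3/42.3 = 1.01 V, R_Th = R_1‖R_2 = 3.04 kΩ.
Base-emitter loop: V_Th = I_B·R_Th + V_BE + (β+1)I_B·R_E, so I_B = (1.01 − 0.7) / (3.04 + 76×2.2) = 0.00185 mA.
I_C = β·I_B = 75×0.00185 = 0.138 mA, and I_E = (β+1)I_B = 0.14 mA.
V_CE = V_CC − I_C·R_C − I_E·R_E = 13 − 0.138×1 − 0.14×2.2 = 12.6 V.
V_CE = 12.6 V > 0.2 V confirms active-region operation.

I_C ≈ 0.14 mA, V_CE ≈ 13 V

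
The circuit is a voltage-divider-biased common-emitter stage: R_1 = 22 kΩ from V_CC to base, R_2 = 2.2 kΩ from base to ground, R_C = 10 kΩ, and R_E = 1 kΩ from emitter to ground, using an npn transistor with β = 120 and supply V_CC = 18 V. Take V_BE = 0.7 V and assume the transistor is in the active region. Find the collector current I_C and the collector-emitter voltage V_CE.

Thevenize the base divider: V_Th = V_CC·R_2/(R_1+R_2) = 18×2.2/24.2 = 1.64 V, R_Th = R_1‖R_2 = 2 kΩ.
Base-emitter loop: V_Th = I_B·R_Th + V_BE + (β+1)I_B·R_E, so I_B = (1.64 − 0.7) / (2 + 121×1) = 0.00761 mA.
I_C = β·I_B = 120×0.00761 = 0.914 mA, and I_E = (β+1)I_B = 0.921 mA.
V_CE = V_CC − I_C·R_C − I_E·R_E = 18 − 0.914×10 − 0.921×1 = 7.94 V.
V_CE = 7.94 V > 0.2 V confirms active-region operation.

I_C ≈ 0.91 mA, V_CE ≈ 7.9 V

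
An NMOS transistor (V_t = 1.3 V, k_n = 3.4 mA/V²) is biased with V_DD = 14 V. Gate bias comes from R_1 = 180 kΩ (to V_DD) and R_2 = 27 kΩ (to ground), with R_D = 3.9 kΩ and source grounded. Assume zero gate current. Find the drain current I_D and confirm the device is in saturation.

I_D ≈ 0.47 mA

V_G = V_DD·R_2/(R_1+R_2) = 14×27/207 = 1.83 V. With the source grounded, V_GS = V_G = 1.83 V.
Assume saturation: I_D = (k_n/2)(V_GS − V_t)² = (3.4/2)×(1.83 − 1.3)² = 1.7×0.526² = 0.471 mA.
V_DS = V_DD − I_D·R_D = 14 − 0.471×3.9 = 12.2 V.
Saturation requires V_DS ≥ V_GS − V_t = 0.526 V; 12.2 ≥ 0.526 ✓.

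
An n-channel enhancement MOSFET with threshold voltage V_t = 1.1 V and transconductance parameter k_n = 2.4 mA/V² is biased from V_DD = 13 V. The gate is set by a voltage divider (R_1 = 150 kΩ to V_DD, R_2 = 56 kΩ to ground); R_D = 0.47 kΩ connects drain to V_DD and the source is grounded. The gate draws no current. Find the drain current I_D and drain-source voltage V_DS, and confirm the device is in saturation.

I_D ≈ 7.1 mA, V_DS ≈ 9.7 V

V_G = V_DD·R_2/(R_1+R_2) = 13×56/206 = 3.53 V. With the source grounded, V_GS = V_G = 3.53 V.
Assume saturation: I_D = (k_n/2)(V_GS − V_t)² = (2.4/2)×(3.53 − 1.1)² = 1.2×2.43² = 7.11 mA.
V_DS = V_DD − I_D·R_D = 13 − 7.11×0.47 = 9.66 V.
Saturation requires V_DS ≥ V_GS − V_t = 2.43 V; 9.66 ≥ 2.43 ✓.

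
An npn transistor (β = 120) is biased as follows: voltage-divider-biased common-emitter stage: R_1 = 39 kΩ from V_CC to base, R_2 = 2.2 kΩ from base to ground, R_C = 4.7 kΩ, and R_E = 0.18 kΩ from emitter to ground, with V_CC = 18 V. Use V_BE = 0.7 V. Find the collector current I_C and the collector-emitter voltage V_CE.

I_C ≈ 1.3 mA, V_CE ≈ 12 V

Thevenize the base divider: V_Th = V_CC·R_2/(R_1+R_2) = 18×2.2/41.2 = 0.961 V, R_Th = R_1‖R_2 = 2.08 kΩ.
Base-emitter loop: V_Th = I_B·R_Th + V_BE + (β+1)I_B·R_E, so I_B = (0.961 − 0.7) / (2.08 + 121×0.18) = 0.0109 mA.
I_C = β·I_B = 120×0.0109 = 1.31 mA, and I_E = (β+1)I_B = 1.32 mA.
V_CE = V_CC − I_C·R_C − I_E·R_E = 18 − 1.31×4.7 − 1.32×0.18 = 11.6 V.
V_CE = 11.6 V > 0.2 V confirms active-region operation.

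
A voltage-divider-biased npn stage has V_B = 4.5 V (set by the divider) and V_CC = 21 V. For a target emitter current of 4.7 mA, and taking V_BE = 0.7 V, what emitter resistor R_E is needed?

V_E = V_B − V_BE = 4.5 − 0.7 = 3.8 V.
R_E = V_E / I_E = 3.8 / 4.7 = 0.809 kΩ.

R_E ≈ 0.81 kΩ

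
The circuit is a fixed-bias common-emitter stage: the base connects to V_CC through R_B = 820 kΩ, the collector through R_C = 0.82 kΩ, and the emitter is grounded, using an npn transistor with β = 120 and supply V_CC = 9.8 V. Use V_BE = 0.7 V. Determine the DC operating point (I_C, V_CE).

Base loop: V_CC = I_B·R_B + V_BE, so I_B = (9.8 − 0.7)/820 kΩ = 0.0111 mA.
In the active region I_C = β·I_B = 120 × 0.0111 = 1.33 mA.
Collector loop: V_CE = V_CC − I_C·R_C = 9.8 − 1.33×0.82 = 8.71 V.
Since V_CE = 8.71 V > V_CE(sat) ≈ 0.2 V, the transistor is in the active region as assumed.

I_C ≈ 1.3 mA, V_CE ≈ 8.7 V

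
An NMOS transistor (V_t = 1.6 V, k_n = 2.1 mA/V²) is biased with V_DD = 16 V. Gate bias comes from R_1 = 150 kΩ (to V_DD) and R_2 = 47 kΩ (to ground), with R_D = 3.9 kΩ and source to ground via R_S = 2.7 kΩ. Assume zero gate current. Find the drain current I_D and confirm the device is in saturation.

I_D ≈ 0.55 mA

V_G = V_DD·R_2/(R_1+R_2) = 16×47/197 = 3.82 V.
Assume saturation: I_D = (k_n/2)(V_GS − V_t)² with V_GS = V_G − I_D·R_S = 3.82 − 2.7·I_D.
Substituting gives 7.65·I_D² − 13.6·I_D + 5.16 = 0, with roots I_D = 0.553 or 1.22 mA.
The root I_D = 1.22 mA gives V_GS = 0.522 V ≤ V_t, so take I_D = 0.553 mA.
Then V_GS = 2.33 V and V_DS = V_DD − I_D(R_D+R_S) = 16 − 0.553×6.6 = 12.4 V.
Saturation requires V_DS ≥ V_GS − V_t = 0.725 V; 12.4 ≥ 0.725 ✓.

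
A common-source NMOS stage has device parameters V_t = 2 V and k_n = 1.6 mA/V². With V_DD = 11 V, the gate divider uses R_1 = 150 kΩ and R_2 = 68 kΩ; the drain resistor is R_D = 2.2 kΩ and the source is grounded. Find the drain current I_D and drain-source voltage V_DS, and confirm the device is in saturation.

I_D ≈ 1.6 mA, V_DS ≈ 7.4 V

V_G = V_DD·R_2/(R_1+R_2) = 11×68/218 = 3.43 V. With the source grounded, V_GS = V_G = 3.43 V.
Assume saturation: I_D = (k_n/2)(V_GS − V_t)² = (1.6/2)×(3.43 − 2)² = 0.8×1.43² = 1.64 mA.
V_DS = V_DD − I_D·R_D = 11 − 1.64×2.2 = 7.39 V.
Saturation requires V_DS ≥ V_GS − V_t = 1.43 V; 7.39 ≥ 1.43 ✓.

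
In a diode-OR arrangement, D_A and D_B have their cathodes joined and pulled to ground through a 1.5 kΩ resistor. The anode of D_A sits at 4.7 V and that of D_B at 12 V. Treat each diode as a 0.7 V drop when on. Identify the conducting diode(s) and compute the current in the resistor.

Only D_B conducts; I_R ≈ 7.5 mA

Assume both conduct. Then node N would need to be at both 4.7−0.7 = 4 V and 12−0.7 = 11.3 V, which is impossible.
Assume only D_B conducts: V_N = 12 − 0.7 = 11.3 V, so I_R = 11.3/1.5 = 7.53 mA.
Check D_A: its anode-to-cathode voltage is 4.7 − 11.3 = -6.6 V < 0.7 V, so it is off. The assumption is consistent.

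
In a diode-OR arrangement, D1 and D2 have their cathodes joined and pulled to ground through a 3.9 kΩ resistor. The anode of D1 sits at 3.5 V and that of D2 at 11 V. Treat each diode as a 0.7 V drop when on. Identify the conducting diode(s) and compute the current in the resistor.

Only D2 conducts; I_R ≈ 2.6 mA

Assume both conduct. Then node N would need to be at both 3.5−0.7 = 2.8 V and 11−0.7 = 10.3 V, which is impossible.
Assume only D2 conducts: V_N = 11 − 0.7 = 10.3 V, so I_R = 10.3/3.9 = 2.64 mA.
Check D1: its anode-to-cathode voltage is 3.5 − 10.3 = -6.8 V < 0.7 V, so it is off. The assumption is consistent.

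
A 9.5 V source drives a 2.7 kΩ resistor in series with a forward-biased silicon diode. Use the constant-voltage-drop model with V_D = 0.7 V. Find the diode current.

I ≈ 3.3 mA

KVL around the loop: 9.5 = V_D + I·R = 0.7 + I × 2.7 kΩ.
So I = (9.5 − 0.7) / 2.7 kΩ = 8.8 / 2.7 = 3.26 mA.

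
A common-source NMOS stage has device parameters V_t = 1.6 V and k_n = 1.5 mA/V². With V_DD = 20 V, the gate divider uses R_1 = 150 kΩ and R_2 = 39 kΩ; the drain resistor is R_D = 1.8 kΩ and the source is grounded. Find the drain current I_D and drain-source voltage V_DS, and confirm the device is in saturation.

I_D ≈ 4.8 mA, V_DS ≈ 11 V

V_G = V_DD·R_2/(R_1+R_2) = 20×39/189 = 4.13 V. With the source grounded, V_GS = V_G = 4.13 V.
Assume saturation: I_D = (k_n/2)(V_GS − V_t)² = (1.5/2)×(4.13 − 1.6)² = 0.75×2.53² = 4.79 mA.
V_DS = V_DD − I_D·R_D = 20 − 4.79×1.8 = 11.4 V.
Saturation requires V_DS ≥ V_GS − V_t = 2.53 V; 11.4 ≥ 2.53 ✓.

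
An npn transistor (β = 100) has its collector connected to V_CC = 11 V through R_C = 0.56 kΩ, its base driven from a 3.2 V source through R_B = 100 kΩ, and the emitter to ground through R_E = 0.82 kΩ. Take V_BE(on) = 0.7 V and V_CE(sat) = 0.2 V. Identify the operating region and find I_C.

Assume active. Base-emitter loop: I_B = (V_BB − V_BE)/(R_B + (β+1)R_E) = (3.2 − 0.7)/(100 + 101×0.82) = 0.0137 mA.
I_C = β·I_B = 100×0.0137 = 1.37 mA.
V_CE = V_CC − I_C·R_C − I_E·R_E = 11 − 1.37×0.56 − 1.38×0.82 = 9.1 V > V_CE(sat), so the active-region assumption holds.

active; I_C ≈ 1.4 mA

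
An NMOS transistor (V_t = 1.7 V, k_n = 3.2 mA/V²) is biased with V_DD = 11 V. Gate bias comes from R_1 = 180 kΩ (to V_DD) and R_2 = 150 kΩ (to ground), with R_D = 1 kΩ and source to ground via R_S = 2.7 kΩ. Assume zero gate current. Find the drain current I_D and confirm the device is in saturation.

I_D ≈ 0.94 mA

V_G = V_DD·R_2/(R_1+R_2) = 11×150/330 = 5 V.
Assume saturation: I_D = (k_n/2)(V_GS − V_t)² with V_GS = V_G − I_D·R_S = 5 − 2.7·I_D.
Substituting gives 11.7·I_D² − 29.5·I_D + 17.4 = 0, with roots I_D = 0.939 or 1.59 mA.
The root I_D = 1.59 mA gives V_GS = 0.703 V ≤ V_t, so take I_D = 0.939 mA.
Then V_GS = 2.47 V and V_DS = V_DD − I_D(R_D+R_S) = 11 − 0.939×3.7 = 7.53 V.
Saturation requires V_DS ≥ V_GS − V_t = 0.766 V; 7.53 ≥ 0.766 ✓.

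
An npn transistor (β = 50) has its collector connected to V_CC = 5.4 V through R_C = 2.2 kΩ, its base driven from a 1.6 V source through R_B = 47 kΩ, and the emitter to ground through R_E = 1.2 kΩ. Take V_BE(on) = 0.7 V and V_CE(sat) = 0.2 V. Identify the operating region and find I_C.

active; I_C ≈ 0.42 mA

Assume active. Base-emitter loop: I_B = (V_BB − V_BE)/(R_B + (β+1)R_E) = (1.6 − 0.7)/(47 + 51×1.2) = 0.00832 mA.
I_C = β·I_B = 50×0.00832 = 0.416 mA.
V_CE = V_CC − I_C·R_C − I_E·R_E = 5.4 − 0.416×2.2 − 0.424×1.2 = 3.98 V > V_CE(sat), so the active-region assumption holds.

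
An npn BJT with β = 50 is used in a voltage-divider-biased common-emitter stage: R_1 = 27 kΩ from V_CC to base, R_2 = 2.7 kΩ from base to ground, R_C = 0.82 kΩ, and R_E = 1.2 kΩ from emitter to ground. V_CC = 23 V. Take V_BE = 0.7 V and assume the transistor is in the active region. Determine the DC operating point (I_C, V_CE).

Thevenize the base divider: V_Th = V_CC·R_2/(R_1+R_2) = 23×2.7/29.7 = 2.09 V, R_Th = R_1‖R_2 = 2.45 kΩ.
Base-emitter loop: V_Th = I_B·R_Th + V_BE + (β+1)I_B·R_E, so I_B = (2.09 − 0.7) / (2.45 + 51×1.2) = 0.0219 mA.
I_C = β·I_B = 50×0.0219 = 1.09 mA, and I_E = (β+1)I_B = 1.11 mA.
V_CE = V_CC − I_C·R_C − I_E·R_E = 23 − 1.09×0.82 − 1.11×1.2 = 20.8 V.
V_CE = 20.8 V > 0.2 V confirms active-region operation.

I_C ≈ 1.1 mA, V_CE ≈ 21 V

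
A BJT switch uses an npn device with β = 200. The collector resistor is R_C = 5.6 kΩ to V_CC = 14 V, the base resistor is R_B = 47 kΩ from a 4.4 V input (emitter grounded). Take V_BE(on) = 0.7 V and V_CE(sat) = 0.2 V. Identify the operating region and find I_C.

saturation; I_C ≈ 2.5 mA

Assume active: I_B = (4.4 − 0.7)/47 = 0.0787 mA, giving I_C = β·I_B = 15.7 mA.
But then V_CE = 14 − 15.7×5.6 = -74.2 V < V_CE(sat) = 0.2 V — impossible in the active region.
So the transistor is saturated. With V_CE = 0.2 V, I_C = (V_CC − 0.2)/R_C = 13.8/5.6 = 2.46 mA.
Check: β·I_B = 15.7 mA > I_C = 2.46 mA, confirming saturation.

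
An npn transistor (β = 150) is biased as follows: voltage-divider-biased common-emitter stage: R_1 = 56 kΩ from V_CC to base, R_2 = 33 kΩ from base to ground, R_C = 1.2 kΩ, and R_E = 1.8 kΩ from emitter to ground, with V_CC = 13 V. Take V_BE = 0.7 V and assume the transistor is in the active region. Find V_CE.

V_CE ≈ 6.6 V

Thevenize the base divider: V_Th = V_CC·R_2/(R_1+R_2) = 13×33/89 = 4.82 V, R_Th = R_1‖R_2 = 20.8 kΩ.
Base-emitter loop: V_Th = I_B·R_Th + V_BE + (β+1)I_B·R_E, so I_B = (4.82 − 0.7) / (20.8 + 151×1.8) = 0.0141 mA.
I_C = β·I_B = 150×0.0141 = 2.11 mA, and I_E = (β+1)I_B = 2.13 mA.
V_CE = V_CC − I_C·R_C − I_E·R_E = 13 − 2.11×1.2 − 2.13×1.8 = 6.64 V.
V_CE = 6.64 V > 0.2 V confirms active-region operation.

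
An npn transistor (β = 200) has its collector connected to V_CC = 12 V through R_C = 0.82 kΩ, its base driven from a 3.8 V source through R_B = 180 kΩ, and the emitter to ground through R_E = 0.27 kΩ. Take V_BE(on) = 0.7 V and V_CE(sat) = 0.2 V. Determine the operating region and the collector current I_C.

active; I_C ≈ 2.6 mA

Assume active. Base-emitter loop: I_B = (V_BB − V_BE)/(R_B + (β+1)R_E) = (3.8 − 0.7)/(180 + 201×0.27) = 0.0132 mA.
I_C = β·I_B = 200×0.0132 = 2.65 mA.
V_CE = V_CC − I_C·R_C − I_E·R_E = 12 − 2.65×0.82 − 2.66×0.27 = 9.11 V > V_CE(sat), so the active-region assumption holds.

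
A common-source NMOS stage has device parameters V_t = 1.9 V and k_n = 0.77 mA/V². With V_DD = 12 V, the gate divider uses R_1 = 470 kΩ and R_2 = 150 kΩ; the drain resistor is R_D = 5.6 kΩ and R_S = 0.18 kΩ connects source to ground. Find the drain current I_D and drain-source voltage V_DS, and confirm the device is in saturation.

V_G = V_DD·R_2/(R_1+R_2) = 12×150/620 = 2.9 V.
Assume saturation: I_D = (k_n/2)(V_GS − V_t)² with V_GS = V_G − I_D·R_S = 2.9 − 0.18·I_D.
Substituting gives 0.0125·I_D² − 1.14·I_D + 0.387 = 0, with roots I_D = 0.341 or 91 mA.
The root I_D = 91 mA gives V_GS = -13.5 V ≤ V_t, so take I_D = 0.341 mA.
Then V_GS = 2.84 V and V_DS = V_DD − I_D(R_D+R_S) = 12 − 0.341×5.78 = 10 V.
Saturation requires V_DS ≥ V_GS − V_t = 0.942 V; 10 ≥ 0.942 ✓.

I_D ≈ 0.34 mA, V_DS ≈ 10 V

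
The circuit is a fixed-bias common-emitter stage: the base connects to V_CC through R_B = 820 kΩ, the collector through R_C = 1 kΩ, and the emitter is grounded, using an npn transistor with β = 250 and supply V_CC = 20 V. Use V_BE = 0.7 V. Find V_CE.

V_CE ≈ 14 V

Base loop: V_CC = I_B·R_B + V_BE, so I_B = (20 − 0.7)/820 kΩ = 0.0235 mA.
In the active region I_C = β·I_B = 250 × 0.0235 = 5.88 mA.
Collector loop: V_CE = V_CC − I_C·R_C = 20 − 5.88×1 = 14.1 V.
Since V_CE = 14.1 V > V_CE(sat) ≈ 0.2 V, the transistor is in the active region as assumed.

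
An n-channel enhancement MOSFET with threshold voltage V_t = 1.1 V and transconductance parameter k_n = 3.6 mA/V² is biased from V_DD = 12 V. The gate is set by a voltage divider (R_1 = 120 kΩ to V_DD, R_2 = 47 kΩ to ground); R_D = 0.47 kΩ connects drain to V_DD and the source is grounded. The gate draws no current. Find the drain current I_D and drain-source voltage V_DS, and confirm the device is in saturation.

I_D ≈ 9.3 mA, V_DS ≈ 7.6 V

V_G = V_DD·R_2/(R_1+R_2) = 12×47/167 = 3.38 V. With the source grounded, V_GS = V_G = 3.38 V.
Assume saturation: I_D = (k_n/2)(V_GS − V_t)² = (3.6/2)×(3.38 − 1.1)² = 1.8×2.28² = 9.33 mA.
V_DS = V_DD − I_D·R_D = 12 − 9.33×0.47 = 7.61 V.
Saturation requires V_DS ≥ V_GS − V_t = 2.28 V; 7.61 ≥ 2.28 ✓.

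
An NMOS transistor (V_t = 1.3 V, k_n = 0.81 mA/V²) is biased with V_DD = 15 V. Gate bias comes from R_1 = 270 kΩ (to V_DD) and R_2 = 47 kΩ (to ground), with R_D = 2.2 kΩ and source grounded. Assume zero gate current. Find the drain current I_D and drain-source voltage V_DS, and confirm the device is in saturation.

V_G = V_DD·R_2/(R_1+R_2) = 15×47/317 = 2.22 V. With the source grounded, V_GS = V_G = 2.22 V.
Assume saturation: I_D = (k_n/2)(V_GS − V_t)² = (0.81/2)×(2.22 − 1.3)² = 0.405×0.924² = 0.346 mA.
V_DS = V_DD − I_D·R_D = 15 − 0.346×2.2 = 14.2 V.
Saturation requires V_DS ≥ V_GS − V_t = 0.924 V; 14.2 ≥ 0.924 ✓.

I_D ≈ 0.35 mA, V_DS ≈ 14 V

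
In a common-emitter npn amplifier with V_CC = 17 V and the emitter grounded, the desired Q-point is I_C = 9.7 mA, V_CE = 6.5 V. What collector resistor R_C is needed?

R_C ≈ 1.1 kΩ

Collector loop: V_CC = I_C·R_C + V_CE.
R_C = (V_CC − V_CE)/I_C = (17 − 6.5)/9.7 = 1.08 kΩ.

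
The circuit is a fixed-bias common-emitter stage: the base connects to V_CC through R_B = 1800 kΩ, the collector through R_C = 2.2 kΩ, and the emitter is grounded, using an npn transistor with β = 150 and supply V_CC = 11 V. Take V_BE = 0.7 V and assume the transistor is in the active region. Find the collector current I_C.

I_C ≈ 0.86 mA

Base loop: V_CC = I_B·R_B + V_BE, so I_B = (11 − 0.7)/1800 kΩ = 0.00572 mA.
In the active region I_C = β·I_B = 150 × 0.00572 = 0.858 mA.
Collector loop: V_CE = V_CC − I_C·R_C = 11 − 0.858×2.2 = 9.11 V.
Since V_CE = 9.11 V > V_CE(sat) ≈ 0.2 V, the transistor is in the active region as assumed.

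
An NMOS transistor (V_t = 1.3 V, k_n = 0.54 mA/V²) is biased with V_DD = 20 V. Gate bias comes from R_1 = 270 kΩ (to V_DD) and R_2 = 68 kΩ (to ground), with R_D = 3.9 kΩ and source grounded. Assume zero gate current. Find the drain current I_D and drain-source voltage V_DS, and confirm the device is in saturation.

I_D ≈ 2 mA, V_DS ≈ 12 V

V_G = V_DD·R_2/(R_1+R_2) = 20×68/338 = 4.02 V. With the source grounded, V_GS = V_G = 4.02 V.
Assume saturation: I_D = (k_n/2)(V_GS − V_t)² = (0.54/2)×(4.02 − 1.3)² = 0.27×2.72² = 2 mA.
V_DS = V_DD − I_D·R_D = 20 − 2×3.9 = 12.2 V.
Saturation requires V_DS ≥ V_GS − V_t = 2.72 V; 12.2 ≥ 2.72 ✓.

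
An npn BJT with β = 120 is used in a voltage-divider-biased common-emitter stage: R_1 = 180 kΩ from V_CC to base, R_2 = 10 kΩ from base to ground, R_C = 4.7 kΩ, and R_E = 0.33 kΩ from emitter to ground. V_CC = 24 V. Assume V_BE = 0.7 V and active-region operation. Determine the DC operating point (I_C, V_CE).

I_C ≈ 1.4 mA, V_CE ≈ 17 V

Thevenize the base divider: V_Th = V_CC·R_2/(R_1+R_2) = 24×10/190 = 1.26 V, R_Th = R_1‖R_2 = 9.47 kΩ.
Base-emitter loop: V_Th = I_B·R_Th + V_BE + (β+1)I_B·R_E, so I_B = (1.26 − 0.7) / (9.47 + 121×0.33) = 0.0114 mA.
I_C = β·I_B = 120×0.0114 = 1.37 mA, and I_E = (β+1)I_B = 1.38 mA.
V_CE = V_CC − I_C·R_C − I_E·R_E = 24 − 1.37×4.7 − 1.38×0.33 = 17.1 V.
V_CE = 17.1 V > 0.2 V confirms active-region operation.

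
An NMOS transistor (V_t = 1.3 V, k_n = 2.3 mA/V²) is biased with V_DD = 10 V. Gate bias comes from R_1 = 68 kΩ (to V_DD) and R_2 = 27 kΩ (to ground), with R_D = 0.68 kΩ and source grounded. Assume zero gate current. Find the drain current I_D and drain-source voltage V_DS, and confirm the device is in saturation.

I_D ≈ 2.7 mA, V_DS ≈ 8.1 V

V_G = V_DD·R_2/(R_1+R_2) = 10×27/95 = 2.84 V. With the source grounded, V_GS = V_G = 2.84 V.
Assume saturation: I_D = (k_n/2)(V_GS − V_t)² = (2.3/2)×(2.84 − 1.3)² = 1.15×1.54² = 2.73 mA.
V_DS = V_DD − I_D·R_D = 10 − 2.73×0.68 = 8.14 V.
Saturation requires V_DS ≥ V_GS − V_t = 1.54 V; 8.14 ≥ 1.54 ✓.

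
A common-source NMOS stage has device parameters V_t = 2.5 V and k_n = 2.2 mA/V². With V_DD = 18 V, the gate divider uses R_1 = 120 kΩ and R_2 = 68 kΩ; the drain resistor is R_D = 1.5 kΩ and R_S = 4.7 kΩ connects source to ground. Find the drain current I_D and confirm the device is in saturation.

V_G = V_DD·R_2/(R_1+R_2) = 18×68/188 = 6.51 V.
Assume saturation: I_D = (k_n/2)(V_GS − V_t)² with V_GS = V_G − I_D·R_S = 6.51 − 4.7·I_D.
Substituting gives 24.3·I_D² − 42.5·I_D + 17.7 = 0, with roots I_D = 0.685 or 1.06 mA.
The root I_D = 1.06 mA gives V_GS = 1.52 V ≤ V_t, so take I_D = 0.685 mA.
Then V_GS = 3.29 V and V_DS = V_DD − I_D(R_D+R_S) = 18 − 0.685×6.2 = 13.8 V.
Saturation requires V_DS ≥ V_GS − V_t = 0.789 V; 13.8 ≥ 0.789 ✓.

I_D ≈ 0.69 mA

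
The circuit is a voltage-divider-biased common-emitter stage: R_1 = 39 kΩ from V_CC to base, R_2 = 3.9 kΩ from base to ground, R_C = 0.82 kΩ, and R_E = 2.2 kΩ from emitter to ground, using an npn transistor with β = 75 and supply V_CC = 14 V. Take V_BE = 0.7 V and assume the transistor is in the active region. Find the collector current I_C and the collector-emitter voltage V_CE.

Thevenize the base divider: V_Th = V_CC·R_2/(R_1+R_2) = 14×3.9/42.9 = 1.27 V, R_Th = R_1‖R_2 = 3.55 kΩ.
Base-emitter loop: V_Th = I_B·R_Th + V_BE + (β+1)I_B·R_E, so I_B = (1.27 − 0.7) / (3.55 + 76×2.2) = 0.00335 mA.
I_C = β·I_B = 75×0.00335 = 0.252 mA, and I_E = (β+1)I_B = 0.255 mA.
V_CE = V_CC − I_C·R_C − I_E·R_E = 14 − 0.252×0.82 − 0.255×2.2 = 13.2 V.
V_CE = 13.2 V > 0.2 V confirms active-region operation.

I_C ≈ 0.25 mA, V_CE ≈ 13 V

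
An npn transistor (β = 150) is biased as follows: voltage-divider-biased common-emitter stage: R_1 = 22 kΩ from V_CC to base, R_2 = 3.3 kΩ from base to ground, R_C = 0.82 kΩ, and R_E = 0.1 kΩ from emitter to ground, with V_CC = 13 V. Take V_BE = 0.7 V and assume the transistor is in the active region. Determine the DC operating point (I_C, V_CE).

Thevenize the base divider: V_Th = V_CC·R_2/(R_1+R_2) = 13×3.3/25.3 = 1.7 V, R_Th = R_1‖R_2 = 2.87 kΩ.
Base-emitter loop: V_Th = I_B·R_Th + V_BE + (β+1)I_B·R_E, so I_B = (1.7 − 0.7) / (2.87 + 151×0.1) = 0.0554 mA.
I_C = β·I_B = 150×0.0554 = 8.31 mA, and I_E = (β+1)I_B = 8.37 mA.
V_CE = V_CC − I_C·R_C − I_E·R_E = 13 − 8.31×0.82 − 8.37×0.1 = 5.35 V.
V_CE = 5.35 V > 0.2 V confirms active-region operation.

I_C ≈ 8.3 mA, V_CE ≈ 5.3 V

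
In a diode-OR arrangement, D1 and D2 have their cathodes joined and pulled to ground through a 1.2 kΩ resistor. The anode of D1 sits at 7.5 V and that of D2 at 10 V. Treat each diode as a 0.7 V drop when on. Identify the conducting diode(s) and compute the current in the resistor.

Only D2 conducts; I_R ≈ 7.8 mA

Assume both conduct. Then node N would need to be at both 7.5−0.7 = 6.8 V and 10−0.7 = 9.3 V, which is impossible.
Assume only D2 conducts: V_N = 10 − 0.7 = 9.3 V, so I_R = 9.3/1.2 = 7.75 mA.
Check D1: its anode-to-cathode voltage is 7.5 − 9.3 = -1.8 V < 0.7 V, so it is off. The assumption is consistent.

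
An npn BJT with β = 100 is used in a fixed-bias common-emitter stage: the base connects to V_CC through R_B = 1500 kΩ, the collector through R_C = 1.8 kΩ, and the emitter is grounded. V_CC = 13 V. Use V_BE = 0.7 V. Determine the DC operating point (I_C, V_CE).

I_C ≈ 0.82 mA, V_CE ≈ 12 V

Base loop: V_CC = I_B·R_B + V_BE, so I_B = (13 − 0.7)/1500 kΩ = 0.0082 mA.
In the active region I_C = β·I_B = 100 × 0.0082 = 0.82 mA.
Collector loop: V_CE = V_CC − I_C·R_C = 13 − 0.82×1.8 = 11.5 V.
Since V_CE = 11.5 V > V_CE(sat) ≈ 0.2 V, the transistor is in the active region as assumed.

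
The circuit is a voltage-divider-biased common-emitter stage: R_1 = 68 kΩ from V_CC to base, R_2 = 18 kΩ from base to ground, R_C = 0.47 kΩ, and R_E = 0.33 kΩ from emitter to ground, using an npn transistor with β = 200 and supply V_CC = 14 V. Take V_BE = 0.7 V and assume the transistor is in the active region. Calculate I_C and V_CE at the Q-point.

Thevenize the base divider: V_Th = V_CC·R_2/(R_1+R_2) = 14×18/86 = 2.93 V, R_Th = R_1‖R_2 = 14.2 kΩ.
Base-emitter loop: V_Th = I_B·R_Th + V_BE + (β+1)I_B·R_E, so I_B = (2.93 − 0.7) / (14.2 + 201×0.33) = 0.0277 mA.
I_C = β·I_B = 200×0.0277 = 5.54 mA, and I_E = (β+1)I_B = 5.56 mA.
V_CE = V_CC − I_C·R_C − I_E·R_E = 14 − 5.54×0.47 − 5.56×0.33 = 9.56 V.
V_CE = 9.56 V > 0.2 V confirms active-region operation.

I_C ≈ 5.5 mA, V_CE ≈ 9.6 V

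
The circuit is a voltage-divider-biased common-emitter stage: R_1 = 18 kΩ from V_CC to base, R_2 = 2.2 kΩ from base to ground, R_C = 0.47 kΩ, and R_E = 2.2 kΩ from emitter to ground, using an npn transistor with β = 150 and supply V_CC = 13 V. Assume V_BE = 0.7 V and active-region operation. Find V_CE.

Thevenize the base divider: V_Th = V_CC·R_2/(R_1+R_2) = 13×2.2/20.2 = 1.42 V, R_Th = R_1‖R_2 = 1.96 kΩ.
Base-emitter loop: V_Th = I_B·R_Th + V_BE + (β+1)I_B·R_E, so I_B = (1.42 − 0.7) / (1.96 + 151×2.2) = 0.00214 mA.
I_C = β·I_B = 150×0.00214 = 0.321 mA, and I_E = (β+1)I_B = 0.323 mA.
V_CE = V_CC − I_C·R_C − I_E·R_E = 13 − 0.321×0.47 − 0.323×2.2 = 12.1 V.
V_CE = 12.1 V > 0.2 V confirms active-region operation.

V_CE ≈ 12 V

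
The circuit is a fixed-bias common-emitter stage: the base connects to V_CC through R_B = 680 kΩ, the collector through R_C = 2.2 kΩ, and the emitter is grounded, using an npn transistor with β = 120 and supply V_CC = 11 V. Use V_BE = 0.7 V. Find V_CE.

V_CE ≈ 7 V

Base loop: V_CC = I_B·R_B + V_BE, so I_B = (11 − 0.7)/680 kΩ = 0.0151 mA.
In the active region I_C = β·I_B = 120 × 0.0151 = 1.82 mA.
Collector loop: V_CE = V_CC − I_C·R_C = 11 − 1.82×2.2 = 7 V.
Since V_CE = 7 V > V_CE(sat) ≈ 0.2 V, the transistor is in the active region as assumed.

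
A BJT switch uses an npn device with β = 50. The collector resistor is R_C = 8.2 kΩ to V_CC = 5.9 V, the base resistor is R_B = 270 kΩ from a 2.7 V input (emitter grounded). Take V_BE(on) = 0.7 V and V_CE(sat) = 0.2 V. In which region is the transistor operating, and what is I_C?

Assume active. Base-emitter loop: I_B = (V_BB − V_BE)/R_B = (2.7 − 0.7)/270 = 0.00741 mA.
I_C = β·I_B = 50×0.00741 = 0.37 mA.
V_CE = V_CC − I_C·R_C = 5.9 − 0.37×8.2 = 2.86 V > V_CE(sat), so the active-region assumption holds.

active; I_C ≈ 0.37 mA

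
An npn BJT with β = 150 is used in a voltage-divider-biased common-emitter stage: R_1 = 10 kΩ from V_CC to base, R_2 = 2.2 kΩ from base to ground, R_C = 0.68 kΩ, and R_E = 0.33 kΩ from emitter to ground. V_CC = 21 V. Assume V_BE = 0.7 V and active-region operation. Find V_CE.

Thevenize the base divider: V_Th = V_CC·R_2/(R_1+R_2) = 21×2.2/12.2 = 3.79 V, R_Th = R_1‖R_2 = 1.8 kΩ.
Base-emitter loop: V_Th = I_B·R_Th + V_BE + (β+1)I_B·R_E, so I_B = (3.79 − 0.7) / (1.8 + 151×0.33) = 0.0598 mA.
I_C = β·I_B = 150×0.0598 = 8.97 mA, and I_E = (β+1)I_B = 9.03 mA.
V_CE = V_CC − I_C·R_C − I_E·R_E = 21 − 8.97×0.68 − 9.03×0.33 = 11.9 V.
V_CE = 11.9 V > 0.2 V confirms active-region operation.

V_CE ≈ 12 V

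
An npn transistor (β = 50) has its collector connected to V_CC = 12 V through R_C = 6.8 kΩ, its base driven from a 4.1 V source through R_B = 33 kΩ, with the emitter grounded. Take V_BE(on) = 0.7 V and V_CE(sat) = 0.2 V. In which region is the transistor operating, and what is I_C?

Assume active: I_B = (4.1 − 0.7)/33 = 0.103 mA, giving I_C = β·I_B = 5.15 mA.
But then V_CE = 12 − 5.15×6.8 = -23 V < V_CE(sat) = 0.2 V — impossible in the active region.
So the transistor is saturated. With V_CE = 0.2 V, I_C = (V_CC − 0.2)/R_C = 11.8/6.8 = 1.74 mA.
Check: β·I_B = 5.15 mA > I_C = 1.74 mA, confirming saturation.

saturation; I_C ≈ 1.7 mA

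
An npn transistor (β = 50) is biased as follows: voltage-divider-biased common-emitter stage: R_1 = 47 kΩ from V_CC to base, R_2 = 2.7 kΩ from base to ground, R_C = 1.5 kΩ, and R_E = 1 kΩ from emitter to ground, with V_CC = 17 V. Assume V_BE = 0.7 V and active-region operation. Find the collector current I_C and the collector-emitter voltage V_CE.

Thevenize the base divider: V_Th = V_CC·R_2/(R_1+R_2) = 17×2.7/49.7 = 0.924 V, R_Th = R_1‖R_2 = 2.55 kΩ.
Base-emitter loop: V_Th = I_B·R_Th + V_BE + (β+1)I_B·R_E, so I_B = (0.924 − 0.7) / (2.55 + 51×1) = 0.00417 mA.
I_C = β·I_B = 50×0.00417 = 0.209 mA, and I_E = (β+1)I_B = 0.213 mA.
V_CE = V_CC − I_C·R_C − I_E·R_E = 17 − 0.209×1.5 − 0.213×1 = 16.5 V.
V_CE = 16.5 V > 0.2 V confirms active-region operation.

I_C ≈ 0.21 mA, V_CE ≈ 16 V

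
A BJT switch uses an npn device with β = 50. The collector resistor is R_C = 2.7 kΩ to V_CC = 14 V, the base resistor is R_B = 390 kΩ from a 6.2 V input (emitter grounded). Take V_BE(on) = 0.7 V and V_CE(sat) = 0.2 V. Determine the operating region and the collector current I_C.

active; I_C ≈ 0.71 mA

Assume active. Base-emitter loop: I_B = (V_BB − V_BE)/R_B = (6.2 − 0.7)/390 = 0.0141 mA.
I_C = β·I_B = 50×0.0141 = 0.705 mA.
V_CE = V_CC − I_C·R_C = 14 − 0.705×2.7 = 12.1 V > V_CE(sat), so the active-region assumption holds.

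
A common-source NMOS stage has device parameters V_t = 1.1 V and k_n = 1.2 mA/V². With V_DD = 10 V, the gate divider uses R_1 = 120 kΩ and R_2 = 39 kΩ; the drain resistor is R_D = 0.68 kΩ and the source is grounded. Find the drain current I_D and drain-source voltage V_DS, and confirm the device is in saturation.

V_G = V_DD·R_2/(R_1+R_2) = 10×39/159 = 2.45 V. With the source grounded, V_GS = V_G = 2.45 V.
Assume saturation: I_D = (k_n/2)(V_GS − V_t)² = (1.2/2)×(2.45 − 1.1)² = 0.6×1.35² = 1.1 mA.
V_DS = V_DD − I_D·R_D = 10 − 1.1×0.68 = 9.25 V.
Saturation requires V_DS ≥ V_GS − V_t = 1.35 V; 9.25 ≥ 1.35 ✓.

I_D ≈ 1.1 mA, V_DS ≈ 9.3 V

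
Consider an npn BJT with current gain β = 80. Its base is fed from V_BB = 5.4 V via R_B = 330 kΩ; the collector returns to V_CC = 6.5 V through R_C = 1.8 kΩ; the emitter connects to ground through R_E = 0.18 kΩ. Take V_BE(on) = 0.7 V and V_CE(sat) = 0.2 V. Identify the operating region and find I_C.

active; I_C ≈ 1.1 mA

Assume active. Base-emitter loop: I_B = (V_BB − V_BE)/(R_B + (β+1)R_E) = (5.4 − 0.7)/(330 + 81×0.18) = 0.0136 mA.
I_C = β·I_B = 80×0.0136 = 1.09 mA.
V_CE = V_CC − I_C·R_C − I_E·R_E = 6.5 − 1.09×1.8 − 1.1×0.18 = 4.34 V > V_CE(sat), so the active-region assumption holds.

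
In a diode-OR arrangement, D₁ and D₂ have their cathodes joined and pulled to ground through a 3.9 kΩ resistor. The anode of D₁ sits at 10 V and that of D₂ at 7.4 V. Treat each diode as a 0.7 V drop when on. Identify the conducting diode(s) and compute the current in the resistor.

Only D₁ conducts; I_R ≈ 2.4 mA

Assume both conduct. Then node N would need to be at both 10−0.7 = 9.3 V and 7.4−0.7 = 6.7 V, which is impossible.
Assume only D₁ conducts: V_N = 10 − 0.7 = 9.3 V, so I_R = 9.3/3.9 = 2.38 mA.
Check D₂: its anode-to-cathode voltage is 7.4 − 9.3 = -1.9 V < 0.7 V, so it is off. The assumption is consistent.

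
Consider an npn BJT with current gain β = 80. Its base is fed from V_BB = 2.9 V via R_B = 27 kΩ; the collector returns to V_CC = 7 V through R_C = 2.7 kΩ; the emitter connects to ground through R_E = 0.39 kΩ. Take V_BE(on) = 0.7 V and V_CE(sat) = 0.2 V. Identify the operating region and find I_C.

saturation; I_C ≈ 2.2 mA

Assume active: I_B = (2.9 − 0.7)/(27 + 81×0.39) = 0.0375 mA, I_C = β·I_B = 3 mA.
Then V_CE = 7 − 3×2.7 − 3.04×0.39 = -2.3 V < 0.2 V — the active assumption fails.
Re-solve with V_CE = 0.2 V. KCL at the emitter: V_E/R_E = (V_BB−0.7−V_E)/R_B + (V_CC−0.2−V_E)/R_C, giving V_E = 0.875 V.
I_C = (V_CC − 0.2 − V_E)/R_C = (6.8 − 0.875)/2.7 = 2.19 mA.
Check: I_B = (2.2 − 0.875)/27 = 0.0491 mA, and β·I_B = 3.93 mA > I_C, confirming saturation.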